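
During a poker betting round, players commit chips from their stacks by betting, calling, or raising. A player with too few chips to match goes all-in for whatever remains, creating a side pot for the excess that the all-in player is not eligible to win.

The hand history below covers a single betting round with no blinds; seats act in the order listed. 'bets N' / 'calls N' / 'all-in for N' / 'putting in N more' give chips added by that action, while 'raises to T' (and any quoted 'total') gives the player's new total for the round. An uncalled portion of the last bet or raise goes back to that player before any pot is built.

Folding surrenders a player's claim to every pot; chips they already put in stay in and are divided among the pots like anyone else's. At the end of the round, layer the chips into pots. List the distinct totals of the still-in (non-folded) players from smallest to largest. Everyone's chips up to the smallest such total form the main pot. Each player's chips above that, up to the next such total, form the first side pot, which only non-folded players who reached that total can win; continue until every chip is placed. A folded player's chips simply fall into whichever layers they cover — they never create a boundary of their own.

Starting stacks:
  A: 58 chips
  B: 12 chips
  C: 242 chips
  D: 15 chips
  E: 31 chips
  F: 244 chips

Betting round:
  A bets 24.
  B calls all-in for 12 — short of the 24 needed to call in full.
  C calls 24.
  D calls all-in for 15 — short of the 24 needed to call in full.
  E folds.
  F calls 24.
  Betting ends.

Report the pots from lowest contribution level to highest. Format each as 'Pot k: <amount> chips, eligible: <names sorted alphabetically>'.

Pot 1: 60 chips, eligible: A, B, C, D, F
Pot 2: 12 chips, eligible: A, C, D, F
Pot 3: 27 chips, eligible: A, C, F

Derivation:
Contributions: A=24, B=12, C=24, D=15, F=24
Folded: E
Pot levels (distinct totals of non-folded players): 12, 15, 24
Layer 1-12: 12 each from A, B, C, D, F = 12*5 = 60 chips; eligible A, B, C, D, F
Layer 13-15: 3 each from A, C, D, F = 3*4 = 12 chips; eligible A, C, D, F
Layer 16-24: 9 each from A, C, F = 9*3 = 27 chips; eligible A, C, F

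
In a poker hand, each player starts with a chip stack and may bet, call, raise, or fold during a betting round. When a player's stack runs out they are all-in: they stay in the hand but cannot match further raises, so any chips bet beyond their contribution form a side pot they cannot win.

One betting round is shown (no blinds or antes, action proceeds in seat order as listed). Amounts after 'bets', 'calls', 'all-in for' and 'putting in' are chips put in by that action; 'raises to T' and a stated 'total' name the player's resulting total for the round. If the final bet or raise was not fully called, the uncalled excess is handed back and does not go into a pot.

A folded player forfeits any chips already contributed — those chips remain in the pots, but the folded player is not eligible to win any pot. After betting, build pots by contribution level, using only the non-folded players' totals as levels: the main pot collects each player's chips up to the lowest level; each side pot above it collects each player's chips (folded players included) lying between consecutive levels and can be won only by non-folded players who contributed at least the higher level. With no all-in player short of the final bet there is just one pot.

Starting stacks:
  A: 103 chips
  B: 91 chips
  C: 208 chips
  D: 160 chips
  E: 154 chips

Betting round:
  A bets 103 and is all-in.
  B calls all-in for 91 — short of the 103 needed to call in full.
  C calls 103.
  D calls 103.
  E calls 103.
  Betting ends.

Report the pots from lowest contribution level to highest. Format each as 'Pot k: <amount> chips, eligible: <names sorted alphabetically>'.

Pot 1: 455 chips, eligible: A, B, C, D, E
Pot 2: 48 chips, eligible: A, C, D, E

Derivation:
Contributions: A=103, B=91, C=103, D=103, E=103
Pot levels (distinct totals of non-folded players): 91, 103
Layer 1-91: 91 each from A, B, C, D, E = 91*5 = 455 chips; eligible A, B, C, D, E
Layer 92-103: 12 each from A, C, D, E = 12*4 = 48 chips; eligible A, C, D, E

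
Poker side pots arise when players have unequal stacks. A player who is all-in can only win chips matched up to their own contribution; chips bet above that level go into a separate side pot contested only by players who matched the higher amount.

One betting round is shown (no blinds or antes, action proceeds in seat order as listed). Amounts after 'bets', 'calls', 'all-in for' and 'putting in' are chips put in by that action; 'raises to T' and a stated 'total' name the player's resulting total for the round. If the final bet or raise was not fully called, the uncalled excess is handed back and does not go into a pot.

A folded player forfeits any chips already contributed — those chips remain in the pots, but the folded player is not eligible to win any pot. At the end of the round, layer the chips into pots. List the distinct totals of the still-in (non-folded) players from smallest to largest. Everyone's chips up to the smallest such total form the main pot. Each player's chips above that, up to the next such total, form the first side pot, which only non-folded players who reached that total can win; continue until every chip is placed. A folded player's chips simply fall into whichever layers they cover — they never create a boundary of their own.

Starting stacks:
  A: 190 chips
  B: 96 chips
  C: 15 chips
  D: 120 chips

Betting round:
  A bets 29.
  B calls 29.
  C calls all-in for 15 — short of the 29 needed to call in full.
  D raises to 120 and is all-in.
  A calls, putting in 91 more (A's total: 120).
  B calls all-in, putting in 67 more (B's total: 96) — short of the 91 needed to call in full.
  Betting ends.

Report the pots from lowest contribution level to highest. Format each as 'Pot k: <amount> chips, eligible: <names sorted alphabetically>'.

Contributions: A=120, B=96, C=15, D=120
Pot levels (distinct totals of non-folded players): 15, 96, 120
Layer 1-15: 15 each from A, B, C, D = 15*4 = 60 chips; eligible A, B, C, D
Layer 16-96: 81 each from A, B, D = 81*3 = 243 chips; eligible A, B, D
Layer 97-120: 24 each from A, D = 24*2 = 48 chips; eligible A, D

Pot 1: 60 chips, eligible: A, B, C, D
Pot 2: 243 chips, eligible: A, B, D
Pot 3: 48 chips, eligible: A, D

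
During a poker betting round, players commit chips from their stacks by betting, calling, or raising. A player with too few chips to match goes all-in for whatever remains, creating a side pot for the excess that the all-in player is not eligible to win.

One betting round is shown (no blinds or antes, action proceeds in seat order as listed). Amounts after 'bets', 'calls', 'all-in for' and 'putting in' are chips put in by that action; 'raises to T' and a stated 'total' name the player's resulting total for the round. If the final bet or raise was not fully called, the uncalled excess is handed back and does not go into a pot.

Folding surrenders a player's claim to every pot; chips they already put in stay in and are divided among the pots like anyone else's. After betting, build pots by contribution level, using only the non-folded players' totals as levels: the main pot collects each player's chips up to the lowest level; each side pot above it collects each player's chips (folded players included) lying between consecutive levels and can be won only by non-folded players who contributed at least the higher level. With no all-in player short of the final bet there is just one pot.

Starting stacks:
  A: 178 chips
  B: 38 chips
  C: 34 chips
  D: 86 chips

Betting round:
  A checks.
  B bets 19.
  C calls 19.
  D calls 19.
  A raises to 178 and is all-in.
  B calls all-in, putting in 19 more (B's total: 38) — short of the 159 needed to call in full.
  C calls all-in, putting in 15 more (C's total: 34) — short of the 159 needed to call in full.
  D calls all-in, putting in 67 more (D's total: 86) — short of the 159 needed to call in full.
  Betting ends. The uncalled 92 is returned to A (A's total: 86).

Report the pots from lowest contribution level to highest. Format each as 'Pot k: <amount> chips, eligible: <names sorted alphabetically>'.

Contributions (after 92 returned to A): A=86, B=38, C=34, D=86
Pot levels (distinct totals of non-folded players): 34, 38, 86
Layer 1-34: 34 each from A, B, C, D = 34*4 = 136 chips; eligible A, B, C, D
Layer 35-38: 4 each from A, B, D = 4*3 = 12 chips; eligible A, B, D
Layer 39-86: 48 each from A, D = 48*2 = 96 chips; eligible A, D

Pot 1: 136 chips, eligible: A, B, C, D
Pot 2: 12 chips, eligible: A, B, D
Pot 3: 96 chips, eligible: A, D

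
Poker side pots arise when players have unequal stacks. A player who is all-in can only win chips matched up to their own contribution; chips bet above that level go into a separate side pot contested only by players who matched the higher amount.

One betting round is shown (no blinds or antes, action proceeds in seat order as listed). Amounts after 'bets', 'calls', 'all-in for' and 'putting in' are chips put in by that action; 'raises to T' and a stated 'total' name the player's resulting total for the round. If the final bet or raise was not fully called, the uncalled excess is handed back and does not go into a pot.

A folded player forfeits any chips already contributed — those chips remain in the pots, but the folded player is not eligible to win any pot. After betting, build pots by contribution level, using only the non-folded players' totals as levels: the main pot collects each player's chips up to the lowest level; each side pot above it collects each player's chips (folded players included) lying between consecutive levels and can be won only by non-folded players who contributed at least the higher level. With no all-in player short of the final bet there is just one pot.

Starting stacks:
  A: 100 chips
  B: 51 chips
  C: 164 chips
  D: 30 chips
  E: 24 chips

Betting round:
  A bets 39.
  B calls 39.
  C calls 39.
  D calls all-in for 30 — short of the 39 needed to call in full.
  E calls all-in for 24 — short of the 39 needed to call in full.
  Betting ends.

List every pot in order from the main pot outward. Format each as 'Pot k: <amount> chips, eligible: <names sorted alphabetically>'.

Pot 1: 120 chips, eligible: A, B, C, D, E
Pot 2: 24 chips, eligible: A, B, C, D
Pot 3: 27 chips, eligible: A, B, C

Derivation:
Contributions: A=39, B=39, C=39, D=30, E=24
Pot levels (distinct totals of non-folded players): 24, 30, 39
Layer 1-24: 24 each from A, B, C, D, E = 24*5 = 120 chips; eligible A, B, C, D, E
Layer 25-30: 6 each from A, B, C, D = 6*4 = 24 chips; eligible A, B, C, D
Layer 31-39: 9 each from A, B, C = 9*3 = 27 chips; eligible A, B, C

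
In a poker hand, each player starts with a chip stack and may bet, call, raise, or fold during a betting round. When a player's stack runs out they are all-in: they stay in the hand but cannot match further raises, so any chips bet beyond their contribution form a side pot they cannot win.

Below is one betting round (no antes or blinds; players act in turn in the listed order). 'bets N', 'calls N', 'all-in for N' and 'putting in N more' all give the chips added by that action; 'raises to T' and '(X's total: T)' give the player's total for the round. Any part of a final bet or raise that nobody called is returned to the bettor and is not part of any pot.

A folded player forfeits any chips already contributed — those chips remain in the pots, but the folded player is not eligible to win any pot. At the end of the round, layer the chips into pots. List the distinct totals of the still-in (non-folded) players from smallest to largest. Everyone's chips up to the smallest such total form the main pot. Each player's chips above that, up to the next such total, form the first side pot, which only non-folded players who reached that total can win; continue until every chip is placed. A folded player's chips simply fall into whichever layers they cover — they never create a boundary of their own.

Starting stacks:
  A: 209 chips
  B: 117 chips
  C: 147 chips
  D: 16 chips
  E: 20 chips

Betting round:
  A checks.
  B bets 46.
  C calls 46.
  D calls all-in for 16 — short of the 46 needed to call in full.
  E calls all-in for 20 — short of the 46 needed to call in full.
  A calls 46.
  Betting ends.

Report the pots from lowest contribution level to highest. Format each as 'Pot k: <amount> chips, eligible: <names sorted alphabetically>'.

Contributions: A=46, B=46, C=46, D=16, E=20
Pot levels (distinct totals of non-folded players): 16, 20, 46
Layer 1-16: 16 each from A, B, C, D, E = 16*5 = 80 chips; eligible A, B, C, D, E
Layer 17-20: 4 each from A, B, C, E = 4*4 = 16 chips; eligible A, B, C, E
Layer 21-46: 26 each from A, B, C = 26*3 = 78 chips; eligible A, B, C

Pot 1: 80 chips, eligible: A, B, C, D, E
Pot 2: 16 chips, eligible: A, B, C, E
Pot 3: 78 chips, eligible: A, B, C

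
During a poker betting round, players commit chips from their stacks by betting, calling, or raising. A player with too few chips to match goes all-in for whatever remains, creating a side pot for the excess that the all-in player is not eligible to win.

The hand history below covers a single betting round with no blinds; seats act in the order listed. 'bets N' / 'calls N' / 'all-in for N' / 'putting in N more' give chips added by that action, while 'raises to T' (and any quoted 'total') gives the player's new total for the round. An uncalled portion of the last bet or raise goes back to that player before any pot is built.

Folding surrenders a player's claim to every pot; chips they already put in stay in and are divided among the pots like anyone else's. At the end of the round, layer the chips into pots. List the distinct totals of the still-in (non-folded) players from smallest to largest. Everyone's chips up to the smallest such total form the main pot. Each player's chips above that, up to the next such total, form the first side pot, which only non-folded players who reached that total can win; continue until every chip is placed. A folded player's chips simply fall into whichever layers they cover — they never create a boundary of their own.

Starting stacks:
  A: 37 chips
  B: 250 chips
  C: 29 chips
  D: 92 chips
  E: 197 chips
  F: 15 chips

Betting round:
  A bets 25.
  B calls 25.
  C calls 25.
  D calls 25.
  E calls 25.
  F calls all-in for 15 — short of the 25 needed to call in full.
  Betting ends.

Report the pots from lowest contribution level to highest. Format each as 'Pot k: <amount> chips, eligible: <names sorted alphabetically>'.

Pot 1: 90 chips, eligible: A, B, C, D, E, F
Pot 2: 50 chips, eligible: A, B, C, D, E

Derivation:
Contributions: A=25, B=25, C=25, D=25, E=25, F=15
Pot levels (distinct totals of non-folded players): 15, 25
Layer 1-15: 15 each from A, B, C, D, E, F = 15*6 = 90 chips; eligible A, B, C, D, E, F
Layer 16-25: 10 each from A, B, C, D, E = 10*5 = 50 chips; eligible A, B, C, D, E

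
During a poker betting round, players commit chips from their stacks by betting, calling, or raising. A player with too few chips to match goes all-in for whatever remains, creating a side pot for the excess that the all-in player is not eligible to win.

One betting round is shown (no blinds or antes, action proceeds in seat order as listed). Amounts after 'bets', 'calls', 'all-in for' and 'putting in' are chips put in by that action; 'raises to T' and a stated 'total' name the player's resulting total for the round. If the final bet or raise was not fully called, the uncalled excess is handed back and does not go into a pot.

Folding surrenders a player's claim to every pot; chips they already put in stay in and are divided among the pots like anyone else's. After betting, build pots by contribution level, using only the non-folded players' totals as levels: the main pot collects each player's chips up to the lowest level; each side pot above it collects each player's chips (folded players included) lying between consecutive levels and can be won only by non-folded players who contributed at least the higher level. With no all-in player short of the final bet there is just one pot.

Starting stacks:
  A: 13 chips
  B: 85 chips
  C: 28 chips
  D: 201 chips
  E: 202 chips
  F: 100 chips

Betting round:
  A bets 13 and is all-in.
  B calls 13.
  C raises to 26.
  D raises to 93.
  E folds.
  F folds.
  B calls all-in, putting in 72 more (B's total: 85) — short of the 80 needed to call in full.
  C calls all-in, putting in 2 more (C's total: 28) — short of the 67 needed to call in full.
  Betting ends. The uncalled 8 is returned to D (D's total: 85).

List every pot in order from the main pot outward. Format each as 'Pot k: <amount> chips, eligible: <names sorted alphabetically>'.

Contributions (after 8 returned to D): A=13, B=85, C=28, D=85
Folded: E, F
Pot levels (distinct totals of non-folded players): 13, 28, 85
Layer 1-13: 13 each from A, B, C, D = 13*4 = 52 chips; eligible A, B, C, D
Layer 14-28: 15 each from B, C, D = 15*3 = 45 chips; eligible B, C, D
Layer 29-85: 57 each from B, D = 57*2 = 114 chips; eligible B, D

Pot 1: 52 chips, eligible: A, B, C, D
Pot 2: 45 chips, eligible: B, C, D
Pot 3: 114 chips, eligible: B, D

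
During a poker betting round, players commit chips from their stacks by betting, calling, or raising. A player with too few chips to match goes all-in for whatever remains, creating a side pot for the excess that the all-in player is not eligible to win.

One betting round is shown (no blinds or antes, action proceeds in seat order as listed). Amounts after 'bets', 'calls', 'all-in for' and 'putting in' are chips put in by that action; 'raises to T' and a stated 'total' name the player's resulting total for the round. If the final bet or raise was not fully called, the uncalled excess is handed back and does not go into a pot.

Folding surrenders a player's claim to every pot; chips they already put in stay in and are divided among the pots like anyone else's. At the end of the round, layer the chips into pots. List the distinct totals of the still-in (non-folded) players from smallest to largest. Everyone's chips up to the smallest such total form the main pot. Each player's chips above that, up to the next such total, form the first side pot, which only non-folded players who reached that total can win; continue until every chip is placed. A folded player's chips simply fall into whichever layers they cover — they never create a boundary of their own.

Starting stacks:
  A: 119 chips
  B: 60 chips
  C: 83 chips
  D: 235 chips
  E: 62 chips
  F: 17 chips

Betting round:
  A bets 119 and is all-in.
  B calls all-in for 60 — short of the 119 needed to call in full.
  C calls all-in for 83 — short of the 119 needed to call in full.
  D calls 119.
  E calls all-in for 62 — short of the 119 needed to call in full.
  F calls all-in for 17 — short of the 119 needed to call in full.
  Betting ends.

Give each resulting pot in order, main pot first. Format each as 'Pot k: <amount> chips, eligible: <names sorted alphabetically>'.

Contributions: A=119, B=60, C=83, D=119, E=62, F=17
Pot levels (distinct totals of non-folded players): 17, 60, 62, 83, 119
Layer 1-17: 17 each from A, B, C, D, E, F = 17*6 = 102 chips; eligible A, B, C, D, E, F
Layer 18-60: 43 each from A, B, C, D, E = 43*5 = 215 chips; eligible A, B, C, D, E
Layer 61-62: 2 each from A, C, D, E = 2*4 = 8 chips; eligible A, C, D, E
Layer 63-83: 21 each from A, C, D = 21*3 = 63 chips; eligible A, C, D
Layer 84-119: 36 each from A, D = 36*2 = 72 chips; eligible A, D

Pot 1: 102 chips, eligible: A, B, C, D, E, F
Pot 2: 215 chips, eligible: A, B, C, D, E
Pot 3: 8 chips, eligible: A, C, D, E
Pot 4: 63 chips, eligible: A, C, D
Pot 5: 72 chips, eligible: A, D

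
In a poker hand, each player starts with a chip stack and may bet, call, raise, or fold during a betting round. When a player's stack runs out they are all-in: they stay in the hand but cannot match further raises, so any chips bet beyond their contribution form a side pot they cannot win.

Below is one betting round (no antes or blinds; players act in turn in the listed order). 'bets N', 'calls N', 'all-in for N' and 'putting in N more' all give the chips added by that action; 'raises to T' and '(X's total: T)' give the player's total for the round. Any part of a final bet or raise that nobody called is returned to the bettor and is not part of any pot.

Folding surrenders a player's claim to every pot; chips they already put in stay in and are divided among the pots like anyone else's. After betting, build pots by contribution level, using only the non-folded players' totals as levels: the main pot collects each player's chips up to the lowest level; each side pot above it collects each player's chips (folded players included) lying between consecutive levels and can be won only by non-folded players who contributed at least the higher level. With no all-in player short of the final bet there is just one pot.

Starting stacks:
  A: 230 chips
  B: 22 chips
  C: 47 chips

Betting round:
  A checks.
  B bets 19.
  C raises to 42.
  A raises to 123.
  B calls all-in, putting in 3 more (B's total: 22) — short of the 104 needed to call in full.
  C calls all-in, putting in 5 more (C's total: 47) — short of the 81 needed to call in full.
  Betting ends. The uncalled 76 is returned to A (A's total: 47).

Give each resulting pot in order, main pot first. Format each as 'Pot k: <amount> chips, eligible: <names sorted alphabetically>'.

Pot 1: 66 chips, eligible: A, B, C
Pot 2: 50 chips, eligible: A, C

Derivation:
Contributions (after 76 returned to A): A=47, B=22, C=47
Pot levels (distinct totals of non-folded players): 22, 47
Layer 1-22: 22 each from A, B, C = 22*3 = 66 chips; eligible A, B, C
Layer 23-47: 25 each from A, C = 25*2 = 50 chips; eligible A, C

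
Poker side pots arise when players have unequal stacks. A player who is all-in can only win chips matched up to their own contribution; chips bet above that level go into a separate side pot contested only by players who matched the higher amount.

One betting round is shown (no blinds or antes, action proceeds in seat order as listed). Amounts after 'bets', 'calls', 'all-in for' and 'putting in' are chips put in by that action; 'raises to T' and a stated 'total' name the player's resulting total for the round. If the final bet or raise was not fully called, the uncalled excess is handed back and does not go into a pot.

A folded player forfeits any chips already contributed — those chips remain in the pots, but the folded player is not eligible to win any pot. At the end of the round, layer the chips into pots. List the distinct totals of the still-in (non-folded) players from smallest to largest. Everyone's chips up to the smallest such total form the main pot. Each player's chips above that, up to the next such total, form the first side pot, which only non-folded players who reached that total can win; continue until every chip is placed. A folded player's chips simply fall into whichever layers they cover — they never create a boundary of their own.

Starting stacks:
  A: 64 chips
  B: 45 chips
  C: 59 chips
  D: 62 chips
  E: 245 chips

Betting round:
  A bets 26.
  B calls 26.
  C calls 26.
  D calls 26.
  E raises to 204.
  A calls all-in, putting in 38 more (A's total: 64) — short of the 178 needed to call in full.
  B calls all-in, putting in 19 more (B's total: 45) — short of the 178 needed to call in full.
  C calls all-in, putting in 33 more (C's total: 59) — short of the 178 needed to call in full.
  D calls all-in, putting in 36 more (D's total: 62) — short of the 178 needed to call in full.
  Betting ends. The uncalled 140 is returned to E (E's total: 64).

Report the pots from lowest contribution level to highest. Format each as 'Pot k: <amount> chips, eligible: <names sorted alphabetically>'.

Contributions (after 140 returned to E): A=64, B=45, C=59, D=62, E=64
Pot levels (distinct totals of non-folded players): 45, 59, 62, 64
Layer 1-45: 45 each from A, B, C, D, E = 45*5 = 225 chips; eligible A, B, C, D, E
Layer 46-59: 14 each from A, C, D, E = 14*4 = 56 chips; eligible A, C, D, E
Layer 60-62: 3 each from A, D, E = 3*3 = 9 chips; eligible A, D, E
Layer 63-64: 2 each from A, E = 2*2 = 4 chips; eligible A, E

Pot 1: 225 chips, eligible: A, B, C, D, E
Pot 2: 56 chips, eligible: A, C, D, E
Pot 3: 9 chips, eligible: A, D, E
Pot 4: 4 chips, eligible: A, E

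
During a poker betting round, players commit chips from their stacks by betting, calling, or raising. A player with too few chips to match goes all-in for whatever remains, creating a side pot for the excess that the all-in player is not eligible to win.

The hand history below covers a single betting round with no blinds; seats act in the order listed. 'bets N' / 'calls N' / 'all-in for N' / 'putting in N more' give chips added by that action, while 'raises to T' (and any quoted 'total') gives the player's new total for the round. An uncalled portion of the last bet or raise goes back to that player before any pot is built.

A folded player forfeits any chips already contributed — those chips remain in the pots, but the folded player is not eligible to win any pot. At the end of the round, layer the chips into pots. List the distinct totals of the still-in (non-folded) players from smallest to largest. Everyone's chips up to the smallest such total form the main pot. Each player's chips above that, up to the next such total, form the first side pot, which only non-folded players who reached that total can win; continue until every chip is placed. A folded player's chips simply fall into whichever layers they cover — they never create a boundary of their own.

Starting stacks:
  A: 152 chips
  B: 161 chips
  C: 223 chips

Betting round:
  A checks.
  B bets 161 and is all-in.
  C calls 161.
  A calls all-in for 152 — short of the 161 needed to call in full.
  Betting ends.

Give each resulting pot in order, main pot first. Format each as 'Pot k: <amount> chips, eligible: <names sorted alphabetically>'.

Pot 1: 456 chips, eligible: A, B, C
Pot 2: 18 chips, eligible: B, C

Derivation:
Contributions: A=152, B=161, C=161
Pot levels (distinct totals of non-folded players): 152, 161
Layer 1-152: 152 each from A, B, C = 152*3 = 456 chips; eligible A, B, C
Layer 153-161: 9 each from B, C = 9*2 = 18 chips; eligible B, C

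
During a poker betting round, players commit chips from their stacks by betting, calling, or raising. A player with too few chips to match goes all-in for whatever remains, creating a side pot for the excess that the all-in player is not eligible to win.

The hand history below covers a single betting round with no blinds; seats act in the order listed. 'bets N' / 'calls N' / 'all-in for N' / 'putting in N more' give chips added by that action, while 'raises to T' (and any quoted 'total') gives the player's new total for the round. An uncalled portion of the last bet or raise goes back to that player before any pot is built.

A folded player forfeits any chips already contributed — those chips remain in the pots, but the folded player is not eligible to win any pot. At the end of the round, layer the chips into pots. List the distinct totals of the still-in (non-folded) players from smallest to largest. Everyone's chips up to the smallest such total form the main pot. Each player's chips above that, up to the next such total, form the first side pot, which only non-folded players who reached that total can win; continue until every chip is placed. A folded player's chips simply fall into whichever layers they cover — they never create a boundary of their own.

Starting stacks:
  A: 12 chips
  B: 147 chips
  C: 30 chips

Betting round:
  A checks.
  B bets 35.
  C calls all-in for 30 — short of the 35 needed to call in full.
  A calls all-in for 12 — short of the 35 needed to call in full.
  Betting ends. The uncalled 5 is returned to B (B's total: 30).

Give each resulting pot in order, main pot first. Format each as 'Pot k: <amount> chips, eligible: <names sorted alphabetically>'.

Contributions (after 5 returned to B): A=12, B=30, C=30
Pot levels (distinct totals of non-folded players): 12, 30
Layer 1-12: 12 each from A, B, C = 12*3 = 36 chips; eligible A, B, C
Layer 13-30: 18 each from B, C = 18*2 = 36 chips; eligible B, C

Pot 1: 36 chips, eligible: A, B, C
Pot 2: 36 chips, eligible: B, C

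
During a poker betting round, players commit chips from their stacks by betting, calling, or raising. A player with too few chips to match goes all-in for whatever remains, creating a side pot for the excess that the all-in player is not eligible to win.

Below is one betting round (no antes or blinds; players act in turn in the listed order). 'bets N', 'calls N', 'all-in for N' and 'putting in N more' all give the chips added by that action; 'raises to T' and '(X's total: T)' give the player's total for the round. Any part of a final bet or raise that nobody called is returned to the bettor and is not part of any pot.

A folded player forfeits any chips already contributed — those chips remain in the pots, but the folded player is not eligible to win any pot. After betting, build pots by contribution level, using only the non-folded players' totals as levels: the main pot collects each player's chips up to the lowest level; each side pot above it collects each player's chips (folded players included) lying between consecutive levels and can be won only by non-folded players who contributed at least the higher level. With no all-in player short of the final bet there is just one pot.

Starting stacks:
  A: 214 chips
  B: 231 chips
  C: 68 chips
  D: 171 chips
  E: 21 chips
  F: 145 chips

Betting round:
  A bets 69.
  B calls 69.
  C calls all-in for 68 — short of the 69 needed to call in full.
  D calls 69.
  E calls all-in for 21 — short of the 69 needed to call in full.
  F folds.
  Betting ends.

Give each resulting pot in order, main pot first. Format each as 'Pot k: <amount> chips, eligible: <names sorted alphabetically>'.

Contributions: A=69, B=69, C=68, D=69, E=21
Folded: F
Pot levels (distinct totals of non-folded players): 21, 68, 69
Layer 1-21: 21 each from A, B, C, D, E = 21*5 = 105 chips; eligible A, B, C, D, E
Layer 22-68: 47 each from A, B, C, D = 47*4 = 188 chips; eligible A, B, C, D
Layer 69-69: 1 each from A, B, D = 1*3 = 3 chips; eligible A, B, D

Pot 1: 105 chips, eligible: A, B, C, D, E
Pot 2: 188 chips, eligible: A, B, C, D
Pot 3: 3 chips, eligible: A, B, D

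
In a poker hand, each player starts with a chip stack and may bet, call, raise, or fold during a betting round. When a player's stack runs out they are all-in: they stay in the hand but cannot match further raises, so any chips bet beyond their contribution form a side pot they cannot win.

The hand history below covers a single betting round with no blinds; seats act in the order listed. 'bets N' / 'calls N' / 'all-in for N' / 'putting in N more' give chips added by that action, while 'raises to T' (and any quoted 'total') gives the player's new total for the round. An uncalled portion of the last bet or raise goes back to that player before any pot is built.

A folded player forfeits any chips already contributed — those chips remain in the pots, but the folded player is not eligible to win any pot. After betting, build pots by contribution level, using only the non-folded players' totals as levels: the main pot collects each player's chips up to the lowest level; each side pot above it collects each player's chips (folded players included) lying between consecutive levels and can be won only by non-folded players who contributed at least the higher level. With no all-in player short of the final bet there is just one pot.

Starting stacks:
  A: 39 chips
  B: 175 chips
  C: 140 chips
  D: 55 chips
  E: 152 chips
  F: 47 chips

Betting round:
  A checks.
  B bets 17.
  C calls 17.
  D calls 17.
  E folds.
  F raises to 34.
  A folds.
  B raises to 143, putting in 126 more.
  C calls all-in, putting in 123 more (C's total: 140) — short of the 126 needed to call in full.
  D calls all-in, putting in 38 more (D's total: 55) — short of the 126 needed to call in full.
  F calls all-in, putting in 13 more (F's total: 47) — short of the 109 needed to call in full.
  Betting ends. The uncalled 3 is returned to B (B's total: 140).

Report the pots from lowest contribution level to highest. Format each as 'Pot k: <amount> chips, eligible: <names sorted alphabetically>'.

Pot 1: 188 chips, eligible: B, C, D, F
Pot 2: 24 chips, eligible: B, C, D
Pot 3: 170 chips, eligible: B, C

Derivation:
Contributions (after 3 returned to B): B=140, C=140, D=55, F=47
Folded: A, E
Pot levels (distinct totals of non-folded players): 47, 55, 140
Layer 1-47: 47 each from B, C, D, F = 47*4 = 188 chips; eligible B, C, D, F
Layer 48-55: 8 each from B, C, D = 8*3 = 24 chips; eligible B, C, D
Layer 56-140: 85 each from B, C = 85*2 = 170 chips; eligible B, C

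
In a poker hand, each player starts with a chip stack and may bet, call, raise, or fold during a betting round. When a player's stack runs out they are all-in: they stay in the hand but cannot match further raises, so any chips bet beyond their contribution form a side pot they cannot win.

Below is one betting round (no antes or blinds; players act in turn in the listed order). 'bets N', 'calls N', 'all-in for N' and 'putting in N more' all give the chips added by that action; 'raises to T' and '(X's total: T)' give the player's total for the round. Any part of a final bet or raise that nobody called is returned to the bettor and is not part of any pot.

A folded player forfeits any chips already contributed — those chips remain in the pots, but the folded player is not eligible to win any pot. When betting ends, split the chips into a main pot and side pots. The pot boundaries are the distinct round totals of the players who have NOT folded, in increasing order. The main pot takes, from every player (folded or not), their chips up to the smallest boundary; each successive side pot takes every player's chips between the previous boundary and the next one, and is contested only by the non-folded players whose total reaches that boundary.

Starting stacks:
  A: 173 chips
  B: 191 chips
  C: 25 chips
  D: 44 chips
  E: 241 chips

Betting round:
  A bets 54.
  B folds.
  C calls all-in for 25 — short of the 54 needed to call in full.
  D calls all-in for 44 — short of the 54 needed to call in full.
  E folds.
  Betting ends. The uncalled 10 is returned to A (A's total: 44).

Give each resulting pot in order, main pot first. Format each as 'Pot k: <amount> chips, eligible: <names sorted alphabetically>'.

Contributions (after 10 returned to A): A=44, C=25, D=44
Folded: B, E
Pot levels (distinct totals of non-folded players): 25, 44
Layer 1-25: 25 each from A, C, D = 25*3 = 75 chips; eligible A, C, D
Layer 26-44: 19 each from A, D = 19*2 = 38 chips; eligible A, D

Pot 1: 75 chips, eligible: A, C, D
Pot 2: 38 chips, eligible: A, D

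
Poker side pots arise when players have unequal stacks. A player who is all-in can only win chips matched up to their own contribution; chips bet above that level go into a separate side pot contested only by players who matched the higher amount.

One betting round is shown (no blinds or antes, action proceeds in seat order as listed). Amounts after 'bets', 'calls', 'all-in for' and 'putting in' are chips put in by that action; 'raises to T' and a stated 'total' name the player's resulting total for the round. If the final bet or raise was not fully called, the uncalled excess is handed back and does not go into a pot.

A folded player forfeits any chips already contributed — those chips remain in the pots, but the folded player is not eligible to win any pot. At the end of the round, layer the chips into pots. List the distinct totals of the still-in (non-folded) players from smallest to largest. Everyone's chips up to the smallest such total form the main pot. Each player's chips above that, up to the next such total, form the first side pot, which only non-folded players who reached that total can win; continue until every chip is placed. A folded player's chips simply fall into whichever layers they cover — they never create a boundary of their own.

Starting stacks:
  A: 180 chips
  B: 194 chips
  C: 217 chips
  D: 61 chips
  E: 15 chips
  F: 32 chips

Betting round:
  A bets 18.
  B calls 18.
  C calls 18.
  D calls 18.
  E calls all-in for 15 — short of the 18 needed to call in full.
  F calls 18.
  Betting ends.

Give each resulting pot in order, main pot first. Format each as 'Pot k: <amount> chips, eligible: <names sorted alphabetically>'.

Pot 1: 90 chips, eligible: A, B, C, D, E, F
Pot 2: 15 chips, eligible: A, B, C, D, F

Derivation:
Contributions: A=18, B=18, C=18, D=18, E=15, F=18
Pot levels (distinct totals of non-folded players): 15, 18
Layer 1-15: 15 each from A, B, C, D, E, F = 15*6 = 90 chips; eligible A, B, C, D, E, F
Layer 16-18: 3 each from A, B, C, D, F = 3*5 = 15 chips; eligible A, B, C, D, F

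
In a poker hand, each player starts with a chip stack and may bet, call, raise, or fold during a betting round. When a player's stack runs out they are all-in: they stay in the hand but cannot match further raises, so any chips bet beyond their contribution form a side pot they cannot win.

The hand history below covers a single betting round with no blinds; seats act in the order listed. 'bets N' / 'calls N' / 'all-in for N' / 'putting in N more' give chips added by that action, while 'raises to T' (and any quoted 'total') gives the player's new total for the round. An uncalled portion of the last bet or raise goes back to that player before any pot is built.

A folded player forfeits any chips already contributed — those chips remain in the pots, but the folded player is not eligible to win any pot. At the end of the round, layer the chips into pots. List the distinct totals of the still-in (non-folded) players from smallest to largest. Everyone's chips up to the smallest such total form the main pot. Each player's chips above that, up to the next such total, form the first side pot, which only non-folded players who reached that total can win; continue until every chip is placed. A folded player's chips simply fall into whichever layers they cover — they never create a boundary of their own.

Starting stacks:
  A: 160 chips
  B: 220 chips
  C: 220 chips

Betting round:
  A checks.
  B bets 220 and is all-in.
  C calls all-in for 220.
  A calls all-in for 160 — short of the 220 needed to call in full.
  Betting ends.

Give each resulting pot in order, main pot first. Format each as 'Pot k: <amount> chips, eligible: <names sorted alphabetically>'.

Contributions: A=160, B=220, C=220
Pot levels (distinct totals of non-folded players): 160, 220
Layer 1-160: 160 each from A, B, C = 160*3 = 480 chips; eligible A, B, C
Layer 161-220: 60 each from B, C = 60*2 = 120 chips; eligible B, C

Pot 1: 480 chips, eligible: A, B, C
Pot 2: 120 chips, eligible: B, C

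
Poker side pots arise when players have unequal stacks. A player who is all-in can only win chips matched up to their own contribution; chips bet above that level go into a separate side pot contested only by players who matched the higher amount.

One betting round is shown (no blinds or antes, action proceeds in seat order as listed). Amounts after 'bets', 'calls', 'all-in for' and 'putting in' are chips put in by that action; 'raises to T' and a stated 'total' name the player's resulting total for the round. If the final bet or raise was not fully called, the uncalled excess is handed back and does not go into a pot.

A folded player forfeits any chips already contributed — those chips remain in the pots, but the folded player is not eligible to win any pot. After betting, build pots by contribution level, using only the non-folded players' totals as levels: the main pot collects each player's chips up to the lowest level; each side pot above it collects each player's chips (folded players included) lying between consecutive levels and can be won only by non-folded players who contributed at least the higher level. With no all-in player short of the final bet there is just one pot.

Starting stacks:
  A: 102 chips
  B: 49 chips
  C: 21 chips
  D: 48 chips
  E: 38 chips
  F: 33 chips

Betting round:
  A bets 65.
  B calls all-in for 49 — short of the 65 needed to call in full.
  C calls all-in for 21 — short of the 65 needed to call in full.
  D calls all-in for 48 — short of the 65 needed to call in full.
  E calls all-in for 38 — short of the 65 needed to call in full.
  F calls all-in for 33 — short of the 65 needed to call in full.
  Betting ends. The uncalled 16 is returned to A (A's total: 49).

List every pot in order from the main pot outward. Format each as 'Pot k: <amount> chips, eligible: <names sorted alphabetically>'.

Contributions (after 16 returned to A): A=49, B=49, C=21, D=48, E=38, F=33
Pot levels (distinct totals of non-folded players): 21, 33, 38, 48, 49
Layer 1-21: 21 each from A, B, C, D, E, F = 21*6 = 126 chips; eligible A, B, C, D, E, F
Layer 22-33: 12 each from A, B, D, E, F = 12*5 = 60 chips; eligible A, B, D, E, F
Layer 34-38: 5 each from A, B, D, E = 5*4 = 20 chips; eligible A, B, D, E
Layer 39-48: 10 each from A, B, D = 10*3 = 30 chips; eligible A, B, D
Layer 49-49: 1 each from A, B = 1*2 = 2 chips; eligible A, B

Pot 1: 126 chips, eligible: A, B, C, D, E, F
Pot 2: 60 chips, eligible: A, B, D, E, F
Pot 3: 20 chips, eligible: A, B, D, E
Pot 4: 30 chips, eligible: A, B, D
Pot 5: 2 chips, eligible: A, B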